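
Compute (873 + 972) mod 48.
21

(873 + 972) = 1845
1845 mod 48 = 21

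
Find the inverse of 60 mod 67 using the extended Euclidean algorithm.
Extended GCD: 60(19) + 67(-17) = 1. So 60^(-1) ≡ 19 ≡ 19 (mod 67). Verify: 60 × 19 = 1140 ≡ 1 (mod 67)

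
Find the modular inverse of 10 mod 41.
10^(-1) ≡ 37 (mod 41). Verification: 10 × 37 = 370 ≡ 1 (mod 41)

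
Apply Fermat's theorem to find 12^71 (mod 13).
By Fermat: 12^{12} ≡ 1 (mod 13). 71 = 5×12 + 11. So 12^{71} ≡ 12^{11} ≡ 12 (mod 13)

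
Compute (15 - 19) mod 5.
1

(15 - 19) = -4
-4 mod 5 = 1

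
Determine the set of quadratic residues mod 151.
QRs mod 151: {1, 2, 4, 5, 8, 9, 10, 11, 16, 17, 18, 19, 20, 21, 22, 25, 29, 31, 32, 34, 36, 37, 38, 39, 40, 42, 43, 44, 45, 47, 49, 50, 55, 58, 59, 62, 64, 68, 69, 72, 74, 76, 78, 80, 81, 84, 85, 86, 88, 90, 91, 94, 95, 97, 98, 99, 100, 103, 105, 110, 116, 118, 121, 123, 124, 125, 127, 128, 136, 137, 138, 139, 144, 145, 148}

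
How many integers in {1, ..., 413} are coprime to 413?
348

Prime factorization: 413 = 7 × 59
Using the formula φ(n) = n × Π(1 - 1/p) for each prime factor p:
φ(413) = 413 × (1 - 1/7) × (1 - 1/59)
φ(413) = 348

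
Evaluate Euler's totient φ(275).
200

Prime factorization: 275 = 5^2 × 11
Using the formula φ(n) = n × Π(1 - 1/p) for each prime factor p:
φ(275) = 275 × (1 - 1/5) × (1 - 1/11)
φ(275) = 200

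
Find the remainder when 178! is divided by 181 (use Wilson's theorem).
(180)! = (178)! × (179) × (180) ≡ -1 (mod 181). So (178)! ≡ -1 × [(180)(179)]^(-1) ≡ 90 (mod 181)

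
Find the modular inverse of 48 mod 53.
48^(-1) ≡ 21 (mod 53). Verification: 48 × 21 = 1008 ≡ 1 (mod 53)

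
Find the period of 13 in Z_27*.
Powers of 13 mod 27: 13^1≡13, 13^2≡7, 13^3≡10, 13^4≡22, 13^5≡16, 13^6≡19, 13^7≡4, 13^8≡25, 13^9≡1. Order = 9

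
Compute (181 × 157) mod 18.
13

(181 × 157) = 28417
28417 mod 18 = 13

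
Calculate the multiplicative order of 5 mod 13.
Powers of 5 mod 13: 5^1≡5, 5^2≡12, 5^3≡8, 5^4≡1. Order = 4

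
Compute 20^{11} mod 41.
21

Using successive squaring:
Binary expansion of 11: 1011
Powers of 20 mod 41 (each is the square of the previous):
  20^1 ≡ 20 (mod 41)
  20^2 ≡ 20² = 400 ≡ 31 (mod 41)
  20^4 ≡ 31² = 961 ≡ 18 (mod 41)
  20^8 ≡ 18² = 324 ≡ 37 (mod 41)
11 = 8 + 2 + 1, so 20^11 = 20^8 × 20^2 × 20^1 ≡ 37 × 31 × 20 (mod 41)
Multiplying step by step:
  37 × 31 = 1147 ≡ 40 (mod 41)
  40 × 20 = 800 ≡ 21 (mod 41)
Result: 20^11 ≡ 21 (mod 41)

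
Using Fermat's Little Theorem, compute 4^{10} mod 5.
1

By Fermat's Little Theorem, a^(p-1) ≡ 1 (mod p) for prime p and gcd(a, p) = 1
Here p = 5, so 4^4 ≡ 1 (mod 5)
We can reduce the exponent: 10 mod 4 = 2
So 4^10 ≡ 4^2 (mod 5)
Computing: 4^2 mod 5 = 1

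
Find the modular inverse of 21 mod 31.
21^(-1) ≡ 3 (mod 31). Verification: 21 × 3 = 63 ≡ 1 (mod 31)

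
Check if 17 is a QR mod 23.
By Euler's criterion: 17^{11} ≡ 22 (mod 23). Since this equals -1 (≡ 22), 17 is not a QR.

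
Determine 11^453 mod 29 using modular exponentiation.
Using Fermat: 11^{28} ≡ 1 (mod 29). 453 ≡ 5 (mod 28). So 11^{453} ≡ 11^{5} ≡ 14 (mod 29)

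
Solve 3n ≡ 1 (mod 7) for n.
5

Using Extended Euclidean Algorithm:
gcd(3, 7) = 1
Bezout coefficients: 3 × -2 + 7 × 1 = 1
So 3 × -2 ≡ 1 (mod 7)
The inverse is -2 mod 7 = 5
Verification: 3 × 5 = 15 = 2 × 7 + 1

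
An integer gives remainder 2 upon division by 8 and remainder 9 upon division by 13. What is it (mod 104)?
M = 8 × 13 = 104. M₁ = 13, y₁ ≡ 5 (mod 8). M₂ = 8, y₂ ≡ 5 (mod 13). x = 2×13×5 + 9×8×5 ≡ 74 (mod 104). The smallest positive such number is 74.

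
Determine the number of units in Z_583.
520

Prime factorization: 583 = 11 × 53
Using the formula φ(n) = n × Π(1 - 1/p) for each prime factor p:
φ(583) = 583 × (1 - 1/11) × (1 - 1/53)
φ(583) = 520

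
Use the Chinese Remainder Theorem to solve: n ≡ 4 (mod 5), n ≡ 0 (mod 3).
M = 5 × 3 = 15. M₁ = 3, y₁ ≡ 2 (mod 5). M₂ = 5, y₂ ≡ 2 (mod 3). n = 4×3×2 + 0×5×2 ≡ 9 (mod 15)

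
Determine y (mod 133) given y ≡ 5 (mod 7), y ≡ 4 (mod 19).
61

Using the Chinese Remainder Theorem:
M = product of moduli = 133
For equation 1: M_1 = 19, 19 ≡ 5 (mod 7), inverse of 19 mod 7 is 3 (check: 5 × 3 = 15 ≡ 1 (mod 7))
For equation 2: M_2 = 7, 7 ≡ 7 (mod 19), inverse of 7 mod 19 is 11 (check: 7 × 11 = 77 ≡ 1 (mod 19))
Combine: y ≡ Σ r_i×M_i×(M_i⁻¹ mod m_i) = 5×19×3 + 4×7×11 = 285 + 308 = 593
593 mod 133 = 61
y ≡ 61 (mod 133)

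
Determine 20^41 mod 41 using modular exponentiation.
Using Fermat: 20^{40} ≡ 1 (mod 41). 41 ≡ 1 (mod 40). So 20^{41} ≡ 20^{1} ≡ 20 (mod 41)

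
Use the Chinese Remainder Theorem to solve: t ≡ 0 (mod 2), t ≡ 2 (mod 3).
M = 2 × 3 = 6. M₁ = 3, y₁ ≡ 1 (mod 2). M₂ = 2, y₂ ≡ 2 (mod 3). t = 0×3×1 + 2×2×2 ≡ 2 (mod 6)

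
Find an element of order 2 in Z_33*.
10 has order 2 mod 33 since 10^{2} ≡ 1 (mod 33) and no smaller power works.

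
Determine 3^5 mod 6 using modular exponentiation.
5 = 4 + 1 (binary 101). Repeated squaring mod 6: 3^1 ≡ 3; 3^2 ≡ 3² = 9 ≡ 3; 3^4 ≡ 3² = 9 ≡ 3. Multiply: 3^5 = 3^4 × 3^1 ≡ 3 × 3 (mod 6): 3 × 3 = 9 ≡ 3. So 3^5 ≡ 3 (mod 6).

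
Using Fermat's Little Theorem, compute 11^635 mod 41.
By Fermat: 11^{40} ≡ 1 (mod 41). 635 ≡ 35 (mod 40). So 11^{635} ≡ 11^{35} ≡ 14 (mod 41)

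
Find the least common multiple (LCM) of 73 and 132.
9636

First find GCD(73, 132) using the Euclidean algorithm:
73 = 0 × 132 + 73
132 = 1 × 73 + 59
73 = 1 × 59 + 14
59 = 4 × 14 + 3
14 = 4 × 3 + 2
3 = 1 × 2 + 1
2 = 2 × 1 + 0
GCD(73, 132) = 1

LCM formula: LCM(a, b) = (a × b) / GCD(a, b)
LCM(73, 132) = (73 × 132) / 1
LCM(73, 132) = 9636 / 1
LCM(73, 132) = 9636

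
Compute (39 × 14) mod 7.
0

(39 × 14) = 546
546 mod 7 = 0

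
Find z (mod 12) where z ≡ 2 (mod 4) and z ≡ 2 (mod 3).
M = 4 × 3 = 12. M₁ = 3, y₁ ≡ 3 (mod 4). M₂ = 4, y₂ ≡ 1 (mod 3). z = 2×3×3 + 2×4×1 ≡ 2 (mod 12)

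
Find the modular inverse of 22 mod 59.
22^(-1) ≡ 51 (mod 59). Verification: 22 × 51 = 1122 ≡ 1 (mod 59)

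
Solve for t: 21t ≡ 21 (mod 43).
1

Since gcd(21, 43) = 1 divides 21, a solution exists.
Multiply both sides by the inverse of 21 mod 43:
  21^(-1) mod 43 = 41
  x ≡ 41 × 21 ≡ 861 ≡ 1 (mod 43)
Verification: 21 × 1 = 21 = 0 × 43 + 21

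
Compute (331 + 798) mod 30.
19

(331 + 798) = 1129
1129 mod 30 = 19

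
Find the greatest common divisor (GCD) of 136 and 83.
1

Using the Euclidean algorithm:
136 = 1 × 83 + 53
83 = 1 × 53 + 30
53 = 1 × 30 + 23
30 = 1 × 23 + 7
23 = 3 × 7 + 2
7 = 3 × 2 + 1
2 = 2 × 1 + 0

GCD(136, 83) = 1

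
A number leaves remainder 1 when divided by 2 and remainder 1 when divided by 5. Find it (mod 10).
M = 2 × 5 = 10. M₁ = 5, y₁ ≡ 1 (mod 2). M₂ = 2, y₂ ≡ 3 (mod 5). x = 1×5×1 + 1×2×3 ≡ 1 (mod 10)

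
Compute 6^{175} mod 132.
120

Using successive squaring:
Binary expansion of 175: 10101111
Powers of 6 mod 132 (each is the square of the previous):
  6^1 ≡ 6 (mod 132)
  6^2 ≡ 6² = 36 ≡ 36 (mod 132)
  6^4 ≡ 36² = 1296 ≡ 108 (mod 132)
  6^8 ≡ 108² = 11664 ≡ 48 (mod 132)
  6^16 ≡ 48² = 2304 ≡ 60 (mod 132)
  6^32 ≡ 60² = 3600 ≡ 36 (mod 132)
  6^64 ≡ 36² = 1296 ≡ 108 (mod 132)
  6^128 ≡ 108² = 11664 ≡ 48 (mod 132)
175 = 128 + 32 + 8 + 4 + 2 + 1, so 6^175 = 6^128 × 6^32 × 6^8 × 6^4 × 6^2 × 6^1 ≡ 48 × 36 × 48 × 108 × 36 × 6 (mod 132)
Multiplying step by step:
  48 × 36 = 1728 ≡ 12 (mod 132)
  12 × 48 = 576 ≡ 48 (mod 132)
  48 × 108 = 5184 ≡ 36 (mod 132)
  36 × 36 = 1296 ≡ 108 (mod 132)
  108 × 6 = 648 ≡ 120 (mod 132)
Result: 6^175 ≡ 120 (mod 132)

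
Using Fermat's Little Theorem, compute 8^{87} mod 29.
19

By Fermat's Little Theorem, a^(p-1) ≡ 1 (mod p) for prime p and gcd(a, p) = 1
Here p = 29, so 8^28 ≡ 1 (mod 29)
We can reduce the exponent: 87 mod 28 = 3
So 8^87 ≡ 8^3 (mod 29)
Computing: 8^3 mod 29 = 19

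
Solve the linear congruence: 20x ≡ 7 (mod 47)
45

Since gcd(20, 47) = 1 divides 7, a solution exists.
Multiply both sides by the inverse of 20 mod 47:
  20^(-1) mod 47 = 40
  x ≡ 40 × 7 ≡ 280 ≡ 45 (mod 47)
Verification: 20 × 45 = 900 = 19 × 47 + 7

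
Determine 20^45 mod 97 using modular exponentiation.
Using repeated squaring. 45 = 32 + 8 + 4 + 1 (binary 101101). Repeated squaring mod 97: 20^1 ≡ 20; 20^2 ≡ 20² = 400 ≡ 12; 20^4 ≡ 12² = 144 ≡ 47; 20^8 ≡ 47² = 2209 ≡ 75; 20^16 ≡ 75² = 5625 ≡ 96; 20^32 ≡ 96² = 9216 ≡ 1. Multiply: 20^45 = 20^32 × 20^8 × 20^4 × 20^1 ≡ 1 × 75 × 47 × 20 (mod 97): 1 × 75 = 75 ≡ 75; 75 × 47 = 3525 ≡ 33; 33 × 20 = 660 ≡ 78. So 20^45 ≡ 78 (mod 97).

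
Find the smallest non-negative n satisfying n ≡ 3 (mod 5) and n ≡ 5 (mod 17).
M = 5 × 17 = 85. M₁ = 17, y₁ ≡ 3 (mod 5). M₂ = 5, y₂ ≡ 7 (mod 17). n = 3×17×3 + 5×5×7 ≡ 73 (mod 85)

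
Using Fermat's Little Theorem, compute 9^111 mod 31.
By Fermat: 9^{30} ≡ 1 (mod 31). 111 = 3×30 + 21. So 9^{111} ≡ 9^{21} ≡ 8 (mod 31)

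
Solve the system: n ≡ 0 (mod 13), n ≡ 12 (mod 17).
M = 13 × 17 = 221. M₁ = 17, y₁ ≡ 10 (mod 13). M₂ = 13, y₂ ≡ 4 (mod 17). n = 0×17×10 + 12×13×4 ≡ 182 (mod 221)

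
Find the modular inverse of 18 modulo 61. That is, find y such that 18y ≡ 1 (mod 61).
17

Using Extended Euclidean Algorithm:
gcd(18, 61) = 1
Bezout coefficients: 18 × 17 + 61 × -5 = 1
So 18 × 17 ≡ 1 (mod 61)
The inverse is 17 mod 61 = 17
Verification: 18 × 17 = 306 = 5 × 61 + 1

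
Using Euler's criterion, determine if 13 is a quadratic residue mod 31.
By Euler's criterion: 13^{15} ≡ 30 (mod 31). Since this equals -1 (≡ 30), 13 is not a QR.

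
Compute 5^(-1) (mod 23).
5^(-1) ≡ 14 (mod 23). Verification: 5 × 14 = 70 ≡ 1 (mod 23)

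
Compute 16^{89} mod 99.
31

Using successive squaring:
Binary expansion of 89: 1011001
Powers of 16 mod 99 (each is the square of the previous):
  16^1 ≡ 16 (mod 99)
  16^2 ≡ 16² = 256 ≡ 58 (mod 99)
  16^4 ≡ 58² = 3364 ≡ 97 (mod 99)
  16^8 ≡ 97² = 9409 ≡ 4 (mod 99)
  16^16 ≡ 4² = 16 ≡ 16 (mod 99)
  16^32 ≡ 16² = 256 ≡ 58 (mod 99)
  16^64 ≡ 58² = 3364 ≡ 97 (mod 99)
89 = 64 + 16 + 8 + 1, so 16^89 = 16^64 × 16^16 × 16^8 × 16^1 ≡ 97 × 16 × 4 × 16 (mod 99)
Multiplying step by step:
  97 × 16 = 1552 ≡ 67 (mod 99)
  67 × 4 = 268 ≡ 70 (mod 99)
  70 × 16 = 1120 ≡ 31 (mod 99)
Result: 16^89 ≡ 31 (mod 99)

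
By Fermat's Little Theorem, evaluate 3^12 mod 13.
By Fermat's Little Theorem, 3^{12} ≡ 1 (mod 13) since 13 is prime and gcd(3, 13) = 1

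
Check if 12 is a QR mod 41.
By Euler's criterion: 12^{20} ≡ 40 (mod 41). Since this equals -1 (≡ 40), 12 is not a QR.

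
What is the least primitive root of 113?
3

A primitive root g modulo p has order p-1 = 112
Prime divisors of 112: [2, 7]
g is a primitive root iff g^(112/q) ≢ 1 (mod 113) for each prime divisor q
Testing small values:
  g = 2: 2^56 ≡ 1, 2^16 ≡ 109 (mod 113) → 2^56 ≡ 1, not primitive root
  g = 3: 3^56 ≡ 112, 3^16 ≡ 49 (mod 113) → none is 1, primitive root!
The smallest primitive root is 3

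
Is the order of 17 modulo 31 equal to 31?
No, the actual order is 30, not 31.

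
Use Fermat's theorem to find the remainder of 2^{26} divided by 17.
4

By Fermat's Little Theorem, a^(p-1) ≡ 1 (mod p) for prime p and gcd(a, p) = 1
Here p = 17, so 2^16 ≡ 1 (mod 17)
We can reduce the exponent: 26 mod 16 = 10
So 2^26 ≡ 2^10 (mod 17)
Computing: 2^10 mod 17 = 4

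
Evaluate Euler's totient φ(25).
20

Prime factorization: 25 = 5^2
Using the formula φ(n) = n × Π(1 - 1/p) for each prime factor p:
φ(25) = 25 × (1 - 1/5)
φ(25) = 20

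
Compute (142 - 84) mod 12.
10

(142 - 84) = 58
58 mod 12 = 10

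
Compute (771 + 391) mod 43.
1

(771 + 391) = 1162
1162 mod 43 = 1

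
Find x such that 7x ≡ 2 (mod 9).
8

Since gcd(7, 9) = 1 divides 2, a solution exists.
Multiply both sides by the inverse of 7 mod 9:
  7^(-1) mod 9 = 4
  x ≡ 4 × 2 ≡ 8 ≡ 8 (mod 9)
Verification: 7 × 8 = 56 = 6 × 9 + 2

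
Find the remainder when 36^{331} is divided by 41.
By Fermat: 36^{40} ≡ 1 (mod 41). 331 = 8×40 + 11. So 36^{331} ≡ 36^{11} ≡ 5 (mod 41)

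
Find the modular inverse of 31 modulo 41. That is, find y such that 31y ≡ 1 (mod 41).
4

Using Extended Euclidean Algorithm:
gcd(31, 41) = 1
Bezout coefficients: 31 × 4 + 41 × -3 = 1
So 31 × 4 ≡ 1 (mod 41)
The inverse is 4 mod 41 = 4
Verification: 31 × 4 = 124 = 3 × 41 + 1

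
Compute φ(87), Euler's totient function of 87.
56

Prime factorization: 87 = 3 × 29
Using the formula φ(n) = n × Π(1 - 1/p) for each prime factor p:
φ(87) = 87 × (1 - 1/3) × (1 - 1/29)
φ(87) = 56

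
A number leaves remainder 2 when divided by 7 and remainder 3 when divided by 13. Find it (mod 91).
M = 7 × 13 = 91. M₁ = 13, y₁ ≡ 6 (mod 7). M₂ = 7, y₂ ≡ 2 (mod 13). z = 2×13×6 + 3×7×2 ≡ 16 (mod 91)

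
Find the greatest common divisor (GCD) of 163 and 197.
1

Using the Euclidean algorithm:
163 = 0 × 197 + 163
197 = 1 × 163 + 34
163 = 4 × 34 + 27
34 = 1 × 27 + 7
27 = 3 × 7 + 6
7 = 1 × 6 + 1
6 = 6 × 1 + 0

GCD(163, 197) = 1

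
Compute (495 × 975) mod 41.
14

(495 × 975) = 482625
482625 mod 41 = 14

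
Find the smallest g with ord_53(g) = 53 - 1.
p - 1 = 52 has prime divisors 2, 13. h is a primitive root mod 53 iff h^(52/q) ≢ 1 (mod 53) for each such q.
h = 2: 2^26 ≡ 52, 2^4 ≡ 16 (mod 53); none is 1, so 2 has order 52 and is a primitive root.
The smallest primitive root mod 53 is g = 2.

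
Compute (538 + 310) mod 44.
12

(538 + 310) = 848
848 mod 44 = 12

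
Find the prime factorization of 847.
7 × 11^2

Divide by primes starting from smallest:
847 ÷ 7 = 121
121 ÷ 11 = 11
11 ÷ 11 = 1

847 = 7 × 11^2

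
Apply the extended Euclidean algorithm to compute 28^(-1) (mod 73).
Extended GCD: 28(-13) + 73(5) = 1. So 28^(-1) ≡ 60 ≡ 60 (mod 73). Verify: 28 × 60 = 1680 ≡ 1 (mod 73)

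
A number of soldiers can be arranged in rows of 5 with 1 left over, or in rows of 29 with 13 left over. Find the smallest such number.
M = 5 × 29 = 145. M₁ = 29, y₁ ≡ 4 (mod 5). M₂ = 5, y₂ ≡ 6 (mod 29). r = 1×29×4 + 13×5×6 ≡ 71 (mod 145). The smallest positive such number is 71.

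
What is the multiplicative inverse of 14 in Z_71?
66

Using Extended Euclidean Algorithm:
gcd(14, 71) = 1
Bezout coefficients: 14 × -5 + 71 × 1 = 1
So 14 × -5 ≡ 1 (mod 71)
The inverse is -5 mod 71 = 66
Verification: 14 × 66 = 924 = 13 × 71 + 1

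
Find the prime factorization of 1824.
2^5 × 3 × 19

Divide by primes starting from smallest:
1824 ÷ 2 = 912
912 ÷ 2 = 456
456 ÷ 2 = 228
228 ÷ 2 = 114
114 ÷ 2 = 57
57 ÷ 3 = 19
19 ÷ 19 = 1

1824 = 2^5 × 3 × 19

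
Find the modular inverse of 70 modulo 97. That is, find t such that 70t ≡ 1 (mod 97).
79

Using Extended Euclidean Algorithm:
gcd(70, 97) = 1
Bezout coefficients: 70 × -18 + 97 × 13 = 1
So 70 × -18 ≡ 1 (mod 97)
The inverse is -18 mod 97 = 79
Verification: 70 × 79 = 5530 = 57 × 97 + 1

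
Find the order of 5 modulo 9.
Powers of 5 mod 9: 5^1≡5, 5^2≡7, 5^3≡8, 5^4≡4, 5^5≡2, 5^6≡1. Order = 6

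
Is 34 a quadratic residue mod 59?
By Euler's criterion: 34^{29} ≡ 58 (mod 59). Since this equals -1 (≡ 58), 34 is not a QR.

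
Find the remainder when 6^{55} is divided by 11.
By Fermat: 6^{10} ≡ 1 (mod 11). 55 = 5×10 + 5. So 6^{55} ≡ 6^{5} ≡ 10 (mod 11)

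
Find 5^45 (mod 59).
Using repeated squaring. 45 = 32 + 8 + 4 + 1 (binary 101101). Repeated squaring mod 59: 5^1 ≡ 5; 5^2 ≡ 5² = 25 ≡ 25; 5^4 ≡ 25² = 625 ≡ 35; 5^8 ≡ 35² = 1225 ≡ 45; 5^16 ≡ 45² = 2025 ≡ 19; 5^32 ≡ 19² = 361 ≡ 7. Multiply: 5^45 = 5^32 × 5^8 × 5^4 × 5^1 ≡ 7 × 45 × 35 × 5 (mod 59): 7 × 45 = 315 ≡ 20; 20 × 35 = 700 ≡ 51; 51 × 5 = 255 ≡ 19. So 5^45 ≡ 19 (mod 59).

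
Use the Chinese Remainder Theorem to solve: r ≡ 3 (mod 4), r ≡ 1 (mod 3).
M = 4 × 3 = 12. M₁ = 3, y₁ ≡ 3 (mod 4). M₂ = 4, y₂ ≡ 1 (mod 3). r = 3×3×3 + 1×4×1 ≡ 7 (mod 12)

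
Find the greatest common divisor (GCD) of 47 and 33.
1

Using the Euclidean algorithm:
47 = 1 × 33 + 14
33 = 2 × 14 + 5
14 = 2 × 5 + 4
5 = 1 × 4 + 1
4 = 4 × 1 + 0

GCD(47, 33) = 1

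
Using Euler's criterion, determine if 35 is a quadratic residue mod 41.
By Euler's criterion: 35^{20} ≡ 40 (mod 41). Since this equals -1 (≡ 40), 35 is not a QR.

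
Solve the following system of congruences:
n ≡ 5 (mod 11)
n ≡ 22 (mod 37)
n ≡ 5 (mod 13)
577

Using the Chinese Remainder Theorem:
M = product of moduli = 5291
For equation 1: M_1 = 481, 481 ≡ 8 (mod 11), inverse of 481 mod 11 is 7 (check: 8 × 7 = 56 ≡ 1 (mod 11))
For equation 2: M_2 = 143, 143 ≡ 32 (mod 37), inverse of 143 mod 37 is 22 (check: 32 × 22 = 704 ≡ 1 (mod 37))
For equation 3: M_3 = 407, 407 ≡ 4 (mod 13), inverse of 407 mod 13 is 10 (check: 4 × 10 = 40 ≡ 1 (mod 13))
Combine: n ≡ Σ r_i×M_i×(M_i⁻¹ mod m_i) = 5×481×7 + 22×143×22 + 5×407×10 = 16835 + 69212 + 20350 = 106397
106397 mod 5291 = 577
n ≡ 577 (mod 5291)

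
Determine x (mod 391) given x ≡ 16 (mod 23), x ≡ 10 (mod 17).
384

Using the Chinese Remainder Theorem:
M = product of moduli = 391
For equation 1: M_1 = 17, 17 ≡ 17 (mod 23), inverse of 17 mod 23 is 19 (check: 17 × 19 = 323 ≡ 1 (mod 23))
For equation 2: M_2 = 23, 23 ≡ 6 (mod 17), inverse of 23 mod 17 is 3 (check: 6 × 3 = 18 ≡ 1 (mod 17))
Combine: x ≡ Σ r_i×M_i×(M_i⁻¹ mod m_i) = 16×17×19 + 10×23×3 = 5168 + 690 = 5858
5858 mod 391 = 384
x ≡ 384 (mod 391)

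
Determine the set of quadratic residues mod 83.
QRs mod 83: {1, 3, 4, 7, 9, 10, 11, 12, 16, 17, 21, 23, 25, 26, 27, 28, 29, 30, 31, 33, 36, 37, 38, 40, 41, 44, 48, 49, 51, 59, 61, 63, 64, 65, 68, 69, 70, 75, 77, 78, 81}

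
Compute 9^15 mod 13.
Using Fermat: 9^{12} ≡ 1 (mod 13). 15 ≡ 3 (mod 12). So 9^{15} ≡ 9^{3} ≡ 1 (mod 13)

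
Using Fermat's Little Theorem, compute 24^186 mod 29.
By Fermat: 24^{28} ≡ 1 (mod 29). 186 = 6×28 + 18. So 24^{186} ≡ 24^{18} ≡ 16 (mod 29)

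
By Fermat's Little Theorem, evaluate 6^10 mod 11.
By Fermat's Little Theorem, 6^{10} ≡ 1 (mod 11) since 11 is prime and gcd(6, 11) = 1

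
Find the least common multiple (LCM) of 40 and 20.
40

First find GCD(40, 20) using the Euclidean algorithm:
40 = 2 × 20 + 0
GCD(40, 20) = 20

LCM formula: LCM(a, b) = (a × b) / GCD(a, b)
LCM(40, 20) = (40 × 20) / 20
LCM(40, 20) = 800 / 20
LCM(40, 20) = 40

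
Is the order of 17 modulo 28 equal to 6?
Yes, ord_28(17) = 6.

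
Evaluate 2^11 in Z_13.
Using repeated squaring. 11 = 8 + 2 + 1 (binary 1011). Repeated squaring mod 13: 2^1 ≡ 2; 2^2 ≡ 2² = 4 ≡ 4; 2^4 ≡ 4² = 16 ≡ 3; 2^8 ≡ 3² = 9 ≡ 9. Multiply: 2^11 = 2^8 × 2^2 × 2^1 ≡ 9 × 4 × 2 (mod 13): 9 × 4 = 36 ≡ 10; 10 × 2 = 20 ≡ 7. So 2^11 ≡ 7 (mod 13).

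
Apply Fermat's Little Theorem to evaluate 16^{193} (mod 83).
59

By Fermat's Little Theorem, a^(p-1) ≡ 1 (mod p) for prime p and gcd(a, p) = 1
Here p = 83, so 16^82 ≡ 1 (mod 83)
We can reduce the exponent: 193 mod 82 = 29
So 16^193 ≡ 16^29 (mod 83)
Computing: 16^29 mod 83 = 59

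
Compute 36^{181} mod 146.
36

Using successive squaring:
Binary expansion of 181: 10110101
Powers of 36 mod 146 (each is the square of the previous):
  36^1 ≡ 36 (mod 146)
  36^2 ≡ 36² = 1296 ≡ 128 (mod 146)
  36^4 ≡ 128² = 16384 ≡ 32 (mod 146)
  36^8 ≡ 32² = 1024 ≡ 2 (mod 146)
  36^16 ≡ 2² = 4 ≡ 4 (mod 146)
  36^32 ≡ 4² = 16 ≡ 16 (mod 146)
  36^64 ≡ 16² = 256 ≡ 110 (mod 146)
  36^128 ≡ 110² = 12100 ≡ 128 (mod 146)
181 = 128 + 32 + 16 + 4 + 1, so 36^181 = 36^128 × 36^32 × 36^16 × 36^4 × 36^1 ≡ 128 × 16 × 4 × 32 × 36 (mod 146)
Multiplying step by step:
  128 × 16 = 2048 ≡ 4 (mod 146)
  4 × 4 = 16 ≡ 16 (mod 146)
  16 × 32 = 512 ≡ 74 (mod 146)
  74 × 36 = 2664 ≡ 36 (mod 146)
Result: 36^181 ≡ 36 (mod 146)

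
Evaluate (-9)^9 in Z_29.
(-9) ≡ 20 (mod 29). 9 = 8 + 1 (binary 1001). Repeated squaring mod 29: 20^1 ≡ 20; 20^2 ≡ 20² = 400 ≡ 23; 20^4 ≡ 23² = 529 ≡ 7; 20^8 ≡ 7² = 49 ≡ 20. Multiply: (-9)^9 ≡ 20^8 × 20^1 ≡ 20 × 20 (mod 29): 20 × 20 = 400 ≡ 23. So (-9)^9 ≡ 23 (mod 29).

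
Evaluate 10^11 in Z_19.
Using repeated squaring. 11 = 8 + 2 + 1 (binary 1011). Repeated squaring mod 19: 10^1 ≡ 10; 10^2 ≡ 10² = 100 ≡ 5; 10^4 ≡ 5² = 25 ≡ 6; 10^8 ≡ 6² = 36 ≡ 17. Multiply: 10^11 = 10^8 × 10^2 × 10^1 ≡ 17 × 5 × 10 (mod 19): 17 × 5 = 85 ≡ 9; 9 × 10 = 90 ≡ 14. So 10^11 ≡ 14 (mod 19).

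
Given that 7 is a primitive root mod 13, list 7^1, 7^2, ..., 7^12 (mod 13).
g^1, g^2, ..., g^{12} mod 13: {7, 10, 5, 9, 11, 12, 6, 3, 8, 4, 2, 1}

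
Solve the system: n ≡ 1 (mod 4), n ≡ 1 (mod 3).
M = 4 × 3 = 12. M₁ = 3, y₁ ≡ 3 (mod 4). M₂ = 4, y₂ ≡ 1 (mod 3). n = 1×3×3 + 1×4×1 ≡ 1 (mod 12)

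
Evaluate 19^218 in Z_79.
Using Fermat: 19^{78} ≡ 1 (mod 79). 218 ≡ 62 (mod 78). So 19^{218} ≡ 19^{62} ≡ 13 (mod 79)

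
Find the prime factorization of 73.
73

Divide by primes starting from smallest:
73 ÷ 73 = 1

73 = 73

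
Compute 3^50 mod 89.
Using repeated squaring. 50 = 32 + 16 + 2 (binary 110010). Repeated squaring mod 89: 3^1 ≡ 3; 3^2 ≡ 3² = 9 ≡ 9; 3^4 ≡ 9² = 81 ≡ 81; 3^8 ≡ 81² = 6561 ≡ 64; 3^16 ≡ 64² = 4096 ≡ 2; 3^32 ≡ 2² = 4 ≡ 4. Multiply: 3^50 = 3^32 × 3^16 × 3^2 ≡ 4 × 2 × 9 (mod 89): 4 × 2 = 8 ≡ 8; 8 × 9 = 72 ≡ 72. So 3^50 ≡ 72 (mod 89).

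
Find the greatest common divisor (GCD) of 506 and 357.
1

Using the Euclidean algorithm:
506 = 1 × 357 + 149
357 = 2 × 149 + 59
149 = 2 × 59 + 31
59 = 1 × 31 + 28
31 = 1 × 28 + 3
28 = 9 × 3 + 1
3 = 3 × 1 + 0

GCD(506, 357) = 1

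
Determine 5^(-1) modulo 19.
5^(-1) ≡ 4 (mod 19). Verification: 5 × 4 = 20 ≡ 1 (mod 19)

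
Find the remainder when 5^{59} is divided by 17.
By Fermat: 5^{16} ≡ 1 (mod 17). 59 = 3×16 + 11. So 5^{59} ≡ 5^{11} ≡ 11 (mod 17)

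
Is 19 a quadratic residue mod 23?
By Euler's criterion: 19^{11} ≡ 22 (mod 23). Since this equals -1 (≡ 22), 19 is not a QR.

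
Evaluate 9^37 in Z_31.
Using Fermat: 9^{30} ≡ 1 (mod 31). 37 ≡ 7 (mod 30). So 9^{37} ≡ 9^{7} ≡ 10 (mod 31)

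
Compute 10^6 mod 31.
6 = 4 + 2 (binary 110). Repeated squaring mod 31: 10^1 ≡ 10; 10^2 ≡ 10² = 100 ≡ 7; 10^4 ≡ 7² = 49 ≡ 18. Multiply: 10^6 = 10^4 × 10^2 ≡ 18 × 7 (mod 31): 18 × 7 = 126 ≡ 2. So 10^6 ≡ 2 (mod 31).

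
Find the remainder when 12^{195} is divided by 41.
By Fermat: 12^{40} ≡ 1 (mod 41). 195 = 4×40 + 35. So 12^{195} ≡ 12^{35} ≡ 14 (mod 41)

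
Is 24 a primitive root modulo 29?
No

To verify, check if 24^(28/q) ≢ 1 (mod 29) for each prime divisor q of 28
Divisors of 28 = 28: [1, 2, 4, 7, 14, 28]
  24^(28/2) = 24^14 ≡ 1 (mod 29)
  24^(28/7) = 24^4 ≡ 16 (mod 29)
Conclusion: 24 is not a primitive root modulo 29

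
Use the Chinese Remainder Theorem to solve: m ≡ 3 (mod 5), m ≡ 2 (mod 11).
M = 5 × 11 = 55. M₁ = 11, y₁ ≡ 1 (mod 5). M₂ = 5, y₂ ≡ 9 (mod 11). m = 3×11×1 + 2×5×9 ≡ 13 (mod 55)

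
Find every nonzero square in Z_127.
QRs mod 127: {1, 2, 4, 8, 9, 11, 13, 15, 16, 17, 18, 19, 21, 22, 25, 26, 30, 31, 32, 34, 35, 36, 37, 38, 41, 42, 44, 47, 49, 50, 52, 60, 61, 62, 64, 68, 69, 70, 71, 72, 73, 74, 76, 79, 81, 82, 84, 87, 88, 94, 98, 99, 100, 103, 104, 107, 113, 115, 117, 120, 121, 122, 124}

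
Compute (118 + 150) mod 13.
8

(118 + 150) = 268
268 mod 13 = 8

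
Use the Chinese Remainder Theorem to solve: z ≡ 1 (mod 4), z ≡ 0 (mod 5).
M = 4 × 5 = 20. M₁ = 5, y₁ ≡ 1 (mod 4). M₂ = 4, y₂ ≡ 4 (mod 5). z = 1×5×1 + 0×4×4 ≡ 5 (mod 20)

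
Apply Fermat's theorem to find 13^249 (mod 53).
By Fermat: 13^{52} ≡ 1 (mod 53). 249 = 4×52 + 41. So 13^{249} ≡ 13^{41} ≡ 10 (mod 53)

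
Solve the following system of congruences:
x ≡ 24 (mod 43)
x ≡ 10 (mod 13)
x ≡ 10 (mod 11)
153

Using the Chinese Remainder Theorem:
M = product of moduli = 6149
For equation 1: M_1 = 143, 143 ≡ 14 (mod 43), inverse of 143 mod 43 is 40 (check: 14 × 40 = 560 ≡ 1 (mod 43))
For equation 2: M_2 = 473, 473 ≡ 5 (mod 13), inverse of 473 mod 13 is 8 (check: 5 × 8 = 40 ≡ 1 (mod 13))
For equation 3: M_3 = 559, 559 ≡ 9 (mod 11), inverse of 559 mod 11 is 5 (check: 9 × 5 = 45 ≡ 1 (mod 11))
Combine: x ≡ Σ r_i×M_i×(M_i⁻¹ mod m_i) = 24×143×40 + 10×473×8 + 10×559×5 = 137280 + 37840 + 27950 = 203070
203070 mod 6149 = 153
x ≡ 153 (mod 6149)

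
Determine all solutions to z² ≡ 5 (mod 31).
The square roots of 5 mod 31 are 25 and 6. Verify: 25² = 625 ≡ 5 (mod 31)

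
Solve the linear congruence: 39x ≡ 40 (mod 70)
10

Since gcd(39, 70) = 1 divides 40, a solution exists.
Multiply both sides by the inverse of 39 mod 70:
  39^(-1) mod 70 = 9
  x ≡ 9 × 40 ≡ 360 ≡ 10 (mod 70)
Verification: 39 × 10 = 390 = 5 × 70 + 40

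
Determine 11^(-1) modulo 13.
11^(-1) ≡ 6 (mod 13). Verification: 11 × 6 = 66 ≡ 1 (mod 13)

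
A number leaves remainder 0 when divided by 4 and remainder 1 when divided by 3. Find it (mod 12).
M = 4 × 3 = 12. M₁ = 3, y₁ ≡ 3 (mod 4). M₂ = 4, y₂ ≡ 1 (mod 3). x = 0×3×3 + 1×4×1 ≡ 4 (mod 12)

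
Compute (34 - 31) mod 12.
3

(34 - 31) = 3
3 mod 12 = 3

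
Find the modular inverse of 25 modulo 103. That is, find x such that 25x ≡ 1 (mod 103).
33

Using Extended Euclidean Algorithm:
gcd(25, 103) = 1
Bezout coefficients: 25 × 33 + 103 × -8 = 1
So 25 × 33 ≡ 1 (mod 103)
The inverse is 33 mod 103 = 33
Verification: 25 × 33 = 825 = 8 × 103 + 1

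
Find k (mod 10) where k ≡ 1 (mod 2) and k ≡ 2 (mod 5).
M = 2 × 5 = 10. M₁ = 5, y₁ ≡ 1 (mod 2). M₂ = 2, y₂ ≡ 3 (mod 5). k = 1×5×1 + 2×2×3 ≡ 7 (mod 10)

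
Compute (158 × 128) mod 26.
22

(158 × 128) = 20224
20224 mod 26 = 22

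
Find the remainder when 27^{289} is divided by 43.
By Fermat: 27^{42} ≡ 1 (mod 43). 289 = 6×42 + 37. So 27^{289} ≡ 27^{37} ≡ 2 (mod 43)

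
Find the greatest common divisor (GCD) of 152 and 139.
1

Using the Euclidean algorithm:
152 = 1 × 139 + 13
139 = 10 × 13 + 9
13 = 1 × 9 + 4
9 = 2 × 4 + 1
4 = 4 × 1 + 0

GCD(152, 139) = 1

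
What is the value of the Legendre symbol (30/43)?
(30/43) = 30^{21} mod 43 = -1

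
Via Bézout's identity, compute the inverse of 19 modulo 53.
Extended GCD: 19(14) + 53(-5) = 1. So 19^(-1) ≡ 14 ≡ 14 (mod 53). Verify: 19 × 14 = 266 ≡ 1 (mod 53)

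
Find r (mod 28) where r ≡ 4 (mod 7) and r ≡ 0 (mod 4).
M = 7 × 4 = 28. M₁ = 4, y₁ ≡ 2 (mod 7). M₂ = 7, y₂ ≡ 3 (mod 4). r = 4×4×2 + 0×7×3 ≡ 4 (mod 28)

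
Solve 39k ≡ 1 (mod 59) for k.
39^(-1) ≡ 56 (mod 59). Verification: 39 × 56 = 2184 ≡ 1 (mod 59)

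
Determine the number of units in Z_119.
96

Prime factorization: 119 = 7 × 17
Using the formula φ(n) = n × Π(1 - 1/p) for each prime factor p:
φ(119) = 119 × (1 - 1/7) × (1 - 1/17)
φ(119) = 96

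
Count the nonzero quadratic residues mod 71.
For prime 71, there are (p-1)/2 = (71-1)/2 = 35 quadratic residues (excluding 0).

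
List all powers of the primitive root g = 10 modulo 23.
g^1, g^2, ..., g^{22} mod 23: {10, 8, 11, 18, 19, 6, 14, 2, 20, 16, 22, 13, 15, 12, 5, 4, 17, 9, 21, 3, 7, 1}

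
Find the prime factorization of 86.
2 × 43

Divide by primes starting from smallest:
86 ÷ 2 = 43
43 ÷ 43 = 1

86 = 2 × 43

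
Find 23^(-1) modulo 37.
29

Using Extended Euclidean Algorithm:
gcd(23, 37) = 1
Bezout coefficients: 23 × -8 + 37 × 5 = 1
So 23 × -8 ≡ 1 (mod 37)
The inverse is -8 mod 37 = 29
Verification: 23 × 29 = 667 = 18 × 37 + 1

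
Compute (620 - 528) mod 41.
10

(620 - 528) = 92
92 mod 41 = 10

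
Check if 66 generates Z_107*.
p - 1 = 106 has prime divisors 2, 53. Check 66^(106/q) mod 107 for each: 66^(106/2) = 66^53 ≡ 106, 66^(106/53) = 66^2 ≡ 76 (mod 107). None of these is 1, so 66 has order 106 = φ(107), so it is a primitive root mod 107.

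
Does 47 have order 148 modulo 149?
p - 1 = 148 has prime divisors 2, 37. Check 47^(148/q) mod 149 for each: 47^(148/2) = 47^74 ≡ 1, 47^(148/37) = 47^4 ≡ 80 (mod 149). Since 47^74 ≡ 1 (mod 149), the order of 47 divides 74 (in fact the order is 74) ≠ 148, so it is not a primitive root.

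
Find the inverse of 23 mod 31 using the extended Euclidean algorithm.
Extended GCD: 23(-4) + 31(3) = 1. So 23^(-1) ≡ 27 ≡ 27 (mod 31). Verify: 23 × 27 = 621 ≡ 1 (mod 31)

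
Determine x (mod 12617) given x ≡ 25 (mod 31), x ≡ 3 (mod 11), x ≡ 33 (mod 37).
366

Using the Chinese Remainder Theorem:
M = product of moduli = 12617
For equation 1: M_1 = 407, 407 ≡ 4 (mod 31), inverse of 407 mod 31 is 8 (check: 4 × 8 = 32 ≡ 1 (mod 31))
For equation 2: M_2 = 1147, 1147 ≡ 3 (mod 11), inverse of 1147 mod 11 is 4 (check: 3 × 4 = 12 ≡ 1 (mod 11))
For equation 3: M_3 = 341, 341 ≡ 8 (mod 37), inverse of 341 mod 37 is 14 (check: 8 × 14 = 112 ≡ 1 (mod 37))
Combine: x ≡ Σ r_i×M_i×(M_i⁻¹ mod m_i) = 25×407×8 + 3×1147×4 + 33×341×14 = 81400 + 13764 + 157542 = 252706
252706 mod 12617 = 366
x ≡ 366 (mod 12617)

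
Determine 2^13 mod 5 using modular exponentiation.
Using Fermat: 2^{4} ≡ 1 (mod 5). 13 ≡ 1 (mod 4). So 2^{13} ≡ 2^{1} ≡ 2 (mod 5)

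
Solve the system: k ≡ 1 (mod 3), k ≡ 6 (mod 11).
M = 3 × 11 = 33. M₁ = 11, y₁ ≡ 2 (mod 3). M₂ = 3, y₂ ≡ 4 (mod 11). k = 1×11×2 + 6×3×4 ≡ 28 (mod 33)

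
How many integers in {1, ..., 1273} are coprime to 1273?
1188

Prime factorization: 1273 = 19 × 67
Using the formula φ(n) = n × Π(1 - 1/p) for each prime factor p:
φ(1273) = 1273 × (1 - 1/19) × (1 - 1/67)
φ(1273) = 1188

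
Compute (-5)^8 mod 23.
(-5) ≡ 18 (mod 23). 8 = 8 (binary 1000). Repeated squaring mod 23: 18^1 ≡ 18; 18^2 ≡ 18² = 324 ≡ 2; 18^4 ≡ 2² = 4 ≡ 4; 18^8 ≡ 4² = 16 ≡ 16. So (-5)^8 ≡ 16 (mod 23).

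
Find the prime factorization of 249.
3 × 83

Divide by primes starting from smallest:
249 ÷ 3 = 83
83 ÷ 83 = 1

249 = 3 × 83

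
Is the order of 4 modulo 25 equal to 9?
No, the actual order is 10, not 9.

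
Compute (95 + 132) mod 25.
2

(95 + 132) = 227
227 mod 25 = 2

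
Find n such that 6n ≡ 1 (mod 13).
6^(-1) ≡ 11 (mod 13). Verification: 6 × 11 = 66 ≡ 1 (mod 13)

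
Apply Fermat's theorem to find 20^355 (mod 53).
By Fermat: 20^{52} ≡ 1 (mod 53). 355 ≡ 43 (mod 52). So 20^{355} ≡ 20^{43} ≡ 51 (mod 53)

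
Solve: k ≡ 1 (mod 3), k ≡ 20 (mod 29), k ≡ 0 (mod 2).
M = 3 × 29 × 2 = 174. M₁ = 58, y₁ ≡ 1 (mod 3). M₂ = 6, y₂ ≡ 5 (mod 29). M₃ = 87, y₃ ≡ 1 (mod 2). k = 1×58×1 + 20×6×5 + 0×87×1 ≡ 136 (mod 174)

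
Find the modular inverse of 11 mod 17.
11^(-1) ≡ 14 (mod 17). Verification: 11 × 14 = 154 ≡ 1 (mod 17)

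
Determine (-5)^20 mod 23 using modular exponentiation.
Using repeated squaring. (-5) ≡ 18 (mod 23). 20 = 16 + 4 (binary 10100). Repeated squaring mod 23: 18^1 ≡ 18; 18^2 ≡ 18² = 324 ≡ 2; 18^4 ≡ 2² = 4 ≡ 4; 18^8 ≡ 4² = 16 ≡ 16; 18^16 ≡ 16² = 256 ≡ 3. Multiply: (-5)^20 ≡ 18^16 × 18^4 ≡ 3 × 4 (mod 23): 3 × 4 = 12 ≡ 12. So (-5)^20 ≡ 12 (mod 23).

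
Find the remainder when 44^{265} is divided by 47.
By Fermat: 44^{46} ≡ 1 (mod 47). 265 = 5×46 + 35. So 44^{265} ≡ 44^{35} ≡ 35 (mod 47)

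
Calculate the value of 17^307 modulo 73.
Using Fermat: 17^{72} ≡ 1 (mod 73). 307 ≡ 19 (mod 72). So 17^{307} ≡ 17^{19} ≡ 21 (mod 73)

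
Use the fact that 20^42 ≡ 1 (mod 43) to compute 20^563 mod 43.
By Fermat: 20^{42} ≡ 1 (mod 43). 563 ≡ 17 (mod 42). So 20^{563} ≡ 20^{17} ≡ 29 (mod 43)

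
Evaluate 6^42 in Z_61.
Using repeated squaring. 42 = 32 + 8 + 2 (binary 101010). Repeated squaring mod 61: 6^1 ≡ 6; 6^2 ≡ 6² = 36 ≡ 36; 6^4 ≡ 36² = 1296 ≡ 15; 6^8 ≡ 15² = 225 ≡ 42; 6^16 ≡ 42² = 1764 ≡ 56; 6^32 ≡ 56² = 3136 ≡ 25. Multiply: 6^42 = 6^32 × 6^8 × 6^2 ≡ 25 × 42 × 36 (mod 61): 25 × 42 = 1050 ≡ 13; 13 × 36 = 468 ≡ 41. So 6^42 ≡ 41 (mod 61).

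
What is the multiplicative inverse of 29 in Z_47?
13

Using Extended Euclidean Algorithm:
gcd(29, 47) = 1
Bezout coefficients: 29 × 13 + 47 × -8 = 1
So 29 × 13 ≡ 1 (mod 47)
The inverse is 13 mod 47 = 13
Verification: 29 × 13 = 377 = 8 × 47 + 1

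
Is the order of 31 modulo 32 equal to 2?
Yes, ord_32(31) = 2.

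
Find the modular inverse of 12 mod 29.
12^(-1) ≡ 17 (mod 29). Verification: 12 × 17 = 204 ≡ 1 (mod 29)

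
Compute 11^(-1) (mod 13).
6

Using Extended Euclidean Algorithm:
gcd(11, 13) = 1
Bezout coefficients: 11 × 6 + 13 × -5 = 1
So 11 × 6 ≡ 1 (mod 13)
The inverse is 6 mod 13 = 6
Verification: 11 × 6 = 66 = 5 × 13 + 1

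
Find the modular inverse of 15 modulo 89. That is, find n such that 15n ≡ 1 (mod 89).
6

Using Extended Euclidean Algorithm:
gcd(15, 89) = 1
Bezout coefficients: 15 × 6 + 89 × -1 = 1
So 15 × 6 ≡ 1 (mod 89)
The inverse is 6 mod 89 = 6
Verification: 15 × 6 = 90 = 1 × 89 + 1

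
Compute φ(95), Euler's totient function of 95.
72

Prime factorization: 95 = 5 × 19
Using the formula φ(n) = n × Π(1 - 1/p) for each prime factor p:
φ(95) = 95 × (1 - 1/5) × (1 - 1/19)
φ(95) = 72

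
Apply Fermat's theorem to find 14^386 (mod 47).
By Fermat: 14^{46} ≡ 1 (mod 47). 386 ≡ 18 (mod 46). So 14^{386} ≡ 14^{18} ≡ 16 (mod 47)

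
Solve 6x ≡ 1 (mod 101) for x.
17

Using Extended Euclidean Algorithm:
gcd(6, 101) = 1
Bezout coefficients: 6 × 17 + 101 × -1 = 1
So 6 × 17 ≡ 1 (mod 101)
The inverse is 17 mod 101 = 17
Verification: 6 × 17 = 102 = 1 × 101 + 1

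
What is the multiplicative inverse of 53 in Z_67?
43

Using Extended Euclidean Algorithm:
gcd(53, 67) = 1
Bezout coefficients: 53 × -24 + 67 × 19 = 1
So 53 × -24 ≡ 1 (mod 67)
The inverse is -24 mod 67 = 43
Verification: 53 × 43 = 2279 = 34 × 67 + 1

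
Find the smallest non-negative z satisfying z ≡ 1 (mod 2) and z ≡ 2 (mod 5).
M = 2 × 5 = 10. M₁ = 5, y₁ ≡ 1 (mod 2). M₂ = 2, y₂ ≡ 3 (mod 5). z = 1×5×1 + 2×2×3 ≡ 7 (mod 10)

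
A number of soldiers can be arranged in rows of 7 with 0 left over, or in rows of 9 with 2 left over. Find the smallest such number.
M = 7 × 9 = 63. M₁ = 9, y₁ ≡ 4 (mod 7). M₂ = 7, y₂ ≡ 4 (mod 9). y = 0×9×4 + 2×7×4 ≡ 56 (mod 63). The smallest positive such number is 56.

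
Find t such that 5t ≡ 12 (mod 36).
24

Since gcd(5, 36) = 1 divides 12, a solution exists.
Multiply both sides by the inverse of 5 mod 36:
  5^(-1) mod 36 = 29
  x ≡ 29 × 12 ≡ 348 ≡ 24 (mod 36)
Verification: 5 × 24 = 120 = 3 × 36 + 12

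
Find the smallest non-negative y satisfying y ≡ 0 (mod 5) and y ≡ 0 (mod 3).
M = 5 × 3 = 15. M₁ = 3, y₁ ≡ 2 (mod 5). M₂ = 5, y₂ ≡ 2 (mod 3). y = 0×3×2 + 0×5×2 ≡ 0 (mod 15)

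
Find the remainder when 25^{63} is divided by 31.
By Fermat: 25^{30} ≡ 1 (mod 31). 63 = 2×30 + 3. So 25^{63} ≡ 25^{3} ≡ 1 (mod 31)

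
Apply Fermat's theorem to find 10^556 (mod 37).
By Fermat: 10^{36} ≡ 1 (mod 37). 556 ≡ 16 (mod 36). So 10^{556} ≡ 10^{16} ≡ 10 (mod 37)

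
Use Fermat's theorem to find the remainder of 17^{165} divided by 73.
10

By Fermat's Little Theorem, a^(p-1) ≡ 1 (mod p) for prime p and gcd(a, p) = 1
Here p = 73, so 17^72 ≡ 1 (mod 73)
We can reduce the exponent: 165 mod 72 = 21
So 17^165 ≡ 17^21 (mod 73)
Computing: 17^21 mod 73 = 10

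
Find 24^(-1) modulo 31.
22

Using Extended Euclidean Algorithm:
gcd(24, 31) = 1
Bezout coefficients: 24 × -9 + 31 × 7 = 1
So 24 × -9 ≡ 1 (mod 31)
The inverse is -9 mod 31 = 22
Verification: 24 × 22 = 528 = 17 × 31 + 1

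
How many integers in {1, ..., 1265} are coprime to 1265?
880

Prime factorization: 1265 = 5 × 11 × 23
Using the formula φ(n) = n × Π(1 - 1/p) for each prime factor p:
φ(1265) = 1265 × (1 - 1/5) × (1 - 1/11) × (1 - 1/23)
φ(1265) = 880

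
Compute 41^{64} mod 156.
133

Using successive squaring:
Binary expansion of 64: 1000000
Powers of 41 mod 156 (each is the square of the previous):
  41^1 ≡ 41 (mod 156)
  41^2 ≡ 41² = 1681 ≡ 121 (mod 156)
  41^4 ≡ 121² = 14641 ≡ 133 (mod 156)
  41^8 ≡ 133² = 17689 ≡ 61 (mod 156)
  41^16 ≡ 61² = 3721 ≡ 133 (mod 156)
  41^32 ≡ 133² = 17689 ≡ 61 (mod 156)
  41^64 ≡ 61² = 3721 ≡ 133 (mod 156)
64 is a power of 2, so 41^64 is the last square: ≡ 133 (mod 156)
Result: 41^64 ≡ 133 (mod 156)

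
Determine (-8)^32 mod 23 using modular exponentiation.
Using Fermat: (-8)^{22} ≡ 1 (mod 23). 32 ≡ 10 (mod 22). So (-8)^{32} ≡ (-8)^{10} ≡ 3 (mod 23)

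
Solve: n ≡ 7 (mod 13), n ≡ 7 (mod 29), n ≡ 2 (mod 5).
M = 13 × 29 × 5 = 1885. M₁ = 145, y₁ ≡ 7 (mod 13). M₂ = 65, y₂ ≡ 25 (mod 29). M₃ = 377, y₃ ≡ 3 (mod 5). n = 7×145×7 + 7×65×25 + 2×377×3 ≡ 7 (mod 1885)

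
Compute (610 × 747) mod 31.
1

(610 × 747) = 455670
455670 mod 31 = 1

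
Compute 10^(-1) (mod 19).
2

Using Extended Euclidean Algorithm:
gcd(10, 19) = 1
Bezout coefficients: 10 × 2 + 19 × -1 = 1
So 10 × 2 ≡ 1 (mod 19)
The inverse is 2 mod 19 = 2
Verification: 10 × 2 = 20 = 1 × 19 + 1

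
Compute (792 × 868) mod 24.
0

(792 × 868) = 687456
687456 mod 24 = 0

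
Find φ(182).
72

Prime factorization: 182 = 2 × 7 × 13
Using the formula φ(n) = n × Π(1 - 1/p) for each prime factor p:
φ(182) = 182 × (1 - 1/2) × (1 - 1/7) × (1 - 1/13)
φ(182) = 72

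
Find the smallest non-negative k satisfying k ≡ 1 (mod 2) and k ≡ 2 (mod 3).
M = 2 × 3 = 6. M₁ = 3, y₁ ≡ 1 (mod 2). M₂ = 2, y₂ ≡ 2 (mod 3). k = 1×3×1 + 2×2×2 ≡ 5 (mod 6)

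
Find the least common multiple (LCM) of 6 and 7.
42

First find GCD(6, 7) using the Euclidean algorithm:
6 = 0 × 7 + 6
7 = 1 × 6 + 1
6 = 6 × 1 + 0
GCD(6, 7) = 1

LCM formula: LCM(a, b) = (a × b) / GCD(a, b)
LCM(6, 7) = (6 × 7) / 1
LCM(6, 7) = 42 / 1
LCM(6, 7) = 42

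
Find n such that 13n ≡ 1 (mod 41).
13^(-1) ≡ 19 (mod 41). Verification: 13 × 19 = 247 ≡ 1 (mod 41)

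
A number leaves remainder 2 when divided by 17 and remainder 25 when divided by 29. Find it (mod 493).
M = 17 × 29 = 493. M₁ = 29, y₁ ≡ 10 (mod 17). M₂ = 17, y₂ ≡ 12 (mod 29). m = 2×29×10 + 25×17×12 ≡ 257 (mod 493)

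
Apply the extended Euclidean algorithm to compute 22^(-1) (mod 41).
Extended GCD: 22(-13) + 41(7) = 1. So 22^(-1) ≡ 28 ≡ 28 (mod 41). Verify: 22 × 28 = 616 ≡ 1 (mod 41)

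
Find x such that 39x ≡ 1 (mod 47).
39^(-1) ≡ 41 (mod 47). Verification: 39 × 41 = 1599 ≡ 1 (mod 47)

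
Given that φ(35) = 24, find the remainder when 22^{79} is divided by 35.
By Euler: 22^{24} ≡ 1 (mod 35) since gcd(22, 35) = 1. 79 = 3×24 + 7. So 22^{79} ≡ 22^{7} ≡ 8 (mod 35)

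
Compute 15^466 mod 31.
Using Fermat: 15^{30} ≡ 1 (mod 31). 466 ≡ 16 (mod 30). So 15^{466} ≡ 15^{16} ≡ 16 (mod 31)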